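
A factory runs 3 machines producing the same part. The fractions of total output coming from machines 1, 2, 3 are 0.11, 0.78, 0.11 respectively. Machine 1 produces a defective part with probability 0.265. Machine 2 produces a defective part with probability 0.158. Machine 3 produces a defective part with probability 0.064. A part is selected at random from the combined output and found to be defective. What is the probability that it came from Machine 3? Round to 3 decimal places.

Posterior probability ≈ 0.044

P(defective|M1) = 0.265; P(defective|M2) = 0.158; P(defective|M3) = 0.064.
Prior × likelihood for each source: 0.11·0.265=0.02915, 0.78·0.158=0.1232, 0.11·0.064=0.007040. Summing gives P(defective) = 0.15943.
P(Machine 3 | defective) = 0.007040 / 0.15943 = 0.044.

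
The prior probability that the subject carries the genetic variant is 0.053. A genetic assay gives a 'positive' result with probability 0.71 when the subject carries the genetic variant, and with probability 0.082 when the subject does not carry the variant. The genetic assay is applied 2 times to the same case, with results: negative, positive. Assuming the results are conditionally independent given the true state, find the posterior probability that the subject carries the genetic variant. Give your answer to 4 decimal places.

With H the event that the subject carries the genetic variant, the joint likelihood of the observed sequence is P(data|H) = 0.29·0.71 = 0.20590 and P(data|¬H) = 0.918·0.082 = 0.075276.
Bayes: P(H|data) = 0.053·0.20590 / (0.053·0.20590 + 0.947·0.075276) = 0.010913/0.082199 = 0.1328.

Posterior P(H) ≈ 0.1328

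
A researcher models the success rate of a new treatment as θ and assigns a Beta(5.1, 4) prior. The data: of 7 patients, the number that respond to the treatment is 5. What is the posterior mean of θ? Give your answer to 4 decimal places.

The binomial likelihood is conjugate to the Beta prior: with 5 successes and 2 failures, the posterior is Beta(5.1+5, 4+2) = Beta(10.1, 6).
E[θ | data] = 10.1/(10.1+6) = 0.6273.

Posterior mean ≈ 0.6273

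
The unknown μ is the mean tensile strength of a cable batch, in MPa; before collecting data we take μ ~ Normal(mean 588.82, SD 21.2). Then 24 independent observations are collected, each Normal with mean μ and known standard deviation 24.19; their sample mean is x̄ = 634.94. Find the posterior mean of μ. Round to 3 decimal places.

Posterior mean ≈ 632.567

Prior precision 1/τ₀² = 1/21.2² = 0.00222499; data precision n/σ² = 24/24.19² = 0.0410147.
Posterior precision = 0.00222499 + 0.0410147 = 0.0432397.
Posterior mean = (0.00222499·588.82 + 0.0410147·634.94) / 0.0432397 = 632.567.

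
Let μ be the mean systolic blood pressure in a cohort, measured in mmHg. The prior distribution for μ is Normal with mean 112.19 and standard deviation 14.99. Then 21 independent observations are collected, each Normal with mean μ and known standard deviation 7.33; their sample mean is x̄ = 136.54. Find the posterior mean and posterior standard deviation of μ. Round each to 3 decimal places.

Prior precision 1/τ₀² = 1/14.99² = 0.00445038; data precision n/σ² = 21/7.33² = 0.390851.
Posterior precision = 0.00445038 + 0.390851 = 0.395301, giving posterior SD = 1/√0.395301 = 1.591.
Posterior mean = (0.00445038·112.19 + 0.390851·136.54) / 0.395301 = 136.266.

Posterior mean ≈ 136.266; posterior SD ≈ 1.591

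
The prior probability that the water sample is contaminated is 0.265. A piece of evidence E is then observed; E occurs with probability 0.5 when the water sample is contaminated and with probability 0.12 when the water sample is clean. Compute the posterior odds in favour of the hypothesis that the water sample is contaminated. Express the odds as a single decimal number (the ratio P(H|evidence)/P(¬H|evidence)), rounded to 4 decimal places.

Prior odds = 0.265/(1−0.265) = 0.36054.
Likelihood ratio for E = 0.5/0.12 = 4.1667.
Posterior odds = prior odds × LR = 1.5023.

Posterior odds ≈ 1.5023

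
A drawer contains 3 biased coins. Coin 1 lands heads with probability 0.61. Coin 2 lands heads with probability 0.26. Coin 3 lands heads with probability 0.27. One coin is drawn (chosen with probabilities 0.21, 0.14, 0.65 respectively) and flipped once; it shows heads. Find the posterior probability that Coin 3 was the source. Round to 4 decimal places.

P(heads|C1) = 0.61; P(heads|C2) = 0.26; P(heads|C3) = 0.27.
Prior × likelihood for each source: 0.21·0.61=0.1281, 0.14·0.26=0.03640, 0.65·0.27=0.1755. Summing gives P(heads) = 0.34000.
P(Coin 3 | heads) = 0.1755 / 0.34000 = 0.5162.

Posterior probability ≈ 0.5162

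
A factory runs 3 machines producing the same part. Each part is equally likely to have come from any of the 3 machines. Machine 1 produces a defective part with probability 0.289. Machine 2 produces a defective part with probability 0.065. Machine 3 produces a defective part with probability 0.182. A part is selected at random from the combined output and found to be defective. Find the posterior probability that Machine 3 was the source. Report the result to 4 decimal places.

Posterior probability ≈ 0.3396

P(defective|M1) = 0.289; P(defective|M2) = 0.065; P(defective|M3) = 0.182.
Prior × likelihood for each source: 0.333333·0.289=0.09633, 0.333333·0.065=0.02167, 0.333333·0.182=0.06067. Summing gives P(defective) = 0.17867.
P(Machine 3 | defective) = 0.06067 / 0.17867 = 0.3396.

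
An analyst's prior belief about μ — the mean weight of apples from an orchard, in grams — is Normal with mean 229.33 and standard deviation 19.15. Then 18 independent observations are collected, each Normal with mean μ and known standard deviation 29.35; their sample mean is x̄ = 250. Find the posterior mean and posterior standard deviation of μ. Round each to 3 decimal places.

With known σ, the Normal prior is conjugate. Weight on the data is w = (n/σ²)/(n/σ² + 1/τ₀²) = 0.0208957/(0.0208957+0.00272686) = 0.88457.
Posterior mean = w·x̄ + (1−w)·μ₀ = 0.88457·250 + 0.11543·229.33 = 247.614. Posterior variance = 1/(0.0208957+0.00272686) = 42.3325, so SD = 6.506.

Posterior mean ≈ 247.614; posterior SD ≈ 6.506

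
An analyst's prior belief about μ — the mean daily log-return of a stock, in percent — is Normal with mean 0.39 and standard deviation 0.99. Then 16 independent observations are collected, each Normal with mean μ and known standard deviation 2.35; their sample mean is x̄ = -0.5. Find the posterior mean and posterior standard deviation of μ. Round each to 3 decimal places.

With known σ, the Normal prior is conjugate. Weight on the data is w = (n/σ²)/(n/σ² + 1/τ₀²) = 2.89724/(2.89724+1.02030) = 0.73956.
Posterior mean = w·x̄ + (1−w)·μ₀ = 0.73956·-0.5 + 0.26044·0.39 = -0.268. Posterior variance = 1/(2.89724+1.02030) = 0.255262, so SD = 0.505.

Posterior mean ≈ -0.268; posterior SD ≈ 0.505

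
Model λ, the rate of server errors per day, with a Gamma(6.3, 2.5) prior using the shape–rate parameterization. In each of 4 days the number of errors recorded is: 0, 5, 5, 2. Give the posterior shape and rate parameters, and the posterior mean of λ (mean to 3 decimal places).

Posterior: Gamma(shape=18.3, rate=6.5); mean ≈ 2.815

The Poisson likelihood adds the total count to the shape and the number of exposure periods to the rate. Here ∑xᵢ = 12 and n = 4, so shape 6.3→18.3 and rate 2.5→6.5.
Posterior mean = shape/rate = 18.3/6.5 = 2.815.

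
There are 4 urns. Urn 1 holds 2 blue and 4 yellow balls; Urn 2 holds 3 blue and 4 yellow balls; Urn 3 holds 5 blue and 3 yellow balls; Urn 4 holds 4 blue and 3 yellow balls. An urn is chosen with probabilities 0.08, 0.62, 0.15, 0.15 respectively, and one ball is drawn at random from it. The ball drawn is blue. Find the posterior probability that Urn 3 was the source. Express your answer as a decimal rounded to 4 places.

Tabulate prior·likelihood by source: [1] prior 0.08, lik 0.3333, product 0.02667; [2] prior 0.62, lik 0.4286, product 0.2657; [3] prior 0.15, lik 0.625, product 0.09375; [4] prior 0.15, lik 0.5714, product 0.08571.
Normalizing constant = 0.47185; the posterior for Urn 3 is its product over the sum, 0.09375/0.47185 = 0.1987.

Posterior probability ≈ 0.1987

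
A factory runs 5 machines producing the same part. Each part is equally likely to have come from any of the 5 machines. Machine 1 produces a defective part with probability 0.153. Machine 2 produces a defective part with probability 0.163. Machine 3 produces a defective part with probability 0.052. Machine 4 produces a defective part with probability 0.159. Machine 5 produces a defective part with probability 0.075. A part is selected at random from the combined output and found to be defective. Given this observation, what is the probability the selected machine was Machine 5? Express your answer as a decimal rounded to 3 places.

Tabulate prior·likelihood by source: [1] prior 0.2, lik 0.153, product 0.03060; [2] prior 0.2, lik 0.163, product 0.03260; [3] prior 0.2, lik 0.052, product 0.01040; [4] prior 0.2, lik 0.159, product 0.03180; [5] prior 0.2, lik 0.075, product 0.01500.
Normalizing constant = 0.12040; the posterior for Machine 5 is its product over the sum, 0.01500/0.12040 = 0.125.

Posterior probability ≈ 0.125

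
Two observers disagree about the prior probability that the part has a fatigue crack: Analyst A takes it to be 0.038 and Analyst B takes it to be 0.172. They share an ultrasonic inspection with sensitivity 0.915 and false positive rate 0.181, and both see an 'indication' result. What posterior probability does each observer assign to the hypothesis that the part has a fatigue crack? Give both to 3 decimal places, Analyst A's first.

Analyst A: 0.166; Analyst B: 0.512

P('+'|H) = 0.915, P('+'|¬H) = 0.181.
Analyst A: numerator 0.915·0.038 = 0.034770; evidence = 0.034770+0.181·0.962 = 0.20889; posterior = 0.166.
Analyst B: numerator 0.915·0.172 = 0.15738; evidence = 0.15738+0.181·0.828 = 0.30725; posterior = 0.512.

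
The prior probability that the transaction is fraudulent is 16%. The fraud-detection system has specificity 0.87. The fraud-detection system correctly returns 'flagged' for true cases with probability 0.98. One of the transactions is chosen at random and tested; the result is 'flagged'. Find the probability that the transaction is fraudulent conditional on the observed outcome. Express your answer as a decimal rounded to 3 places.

P(H | E) ≈ 0.589

Let H be the event that the transaction is fraudulent. P(H) = 0.16, so P(¬H) = 0.84. With E the 'flagged' result, P(E|H) = 0.98 and P(E|¬H) = 0.13.
P(E) = 0.98·0.16 + 0.13·0.84 = 0.15680 + 0.10920 = 0.26600.
By Bayes' theorem, P(H|E) = 0.15680 / 0.26600 = 0.589.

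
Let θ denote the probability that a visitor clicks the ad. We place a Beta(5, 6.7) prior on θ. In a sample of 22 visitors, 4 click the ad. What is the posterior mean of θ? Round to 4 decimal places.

The binomial likelihood is conjugate to the Beta prior: with 4 successes and 18 failures, the posterior is Beta(5+4, 6.7+18) = Beta(9, 24.7).
Posterior mean = α/(α+β) = 9/33.7 = 0.2671.

Posterior mean ≈ 0.2671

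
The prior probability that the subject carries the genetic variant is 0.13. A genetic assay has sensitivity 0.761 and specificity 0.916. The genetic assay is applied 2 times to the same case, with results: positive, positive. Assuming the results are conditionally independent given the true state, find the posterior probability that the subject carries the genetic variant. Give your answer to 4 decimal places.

Posterior P(H) ≈ 0.9246

With H the event that the subject carries the genetic variant, the joint likelihood of the observed sequence is P(data|H) = 0.761·0.761 = 0.57912 and P(data|¬H) = 0.084·0.084 = 0.0070560.
Bayes: P(H|data) = 0.13·0.57912 / (0.13·0.57912 + 0.87·0.0070560) = 0.075286/0.081424 = 0.9246.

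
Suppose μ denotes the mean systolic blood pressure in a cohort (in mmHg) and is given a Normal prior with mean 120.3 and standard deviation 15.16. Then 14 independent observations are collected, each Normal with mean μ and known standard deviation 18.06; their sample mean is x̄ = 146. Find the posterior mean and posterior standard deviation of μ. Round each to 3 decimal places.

Posterior mean ≈ 143.635; posterior SD ≈ 4.599

With known σ, the Normal prior is conjugate. Weight on the data is w = (n/σ²)/(n/σ² + 1/τ₀²) = 0.0429232/(0.0429232+0.00435113) = 0.90796.
Posterior mean = w·x̄ + (1−w)·μ₀ = 0.90796·146 + 0.092040·120.3 = 143.635. Posterior variance = 1/(0.0429232+0.00435113) = 21.1531, so SD = 4.599.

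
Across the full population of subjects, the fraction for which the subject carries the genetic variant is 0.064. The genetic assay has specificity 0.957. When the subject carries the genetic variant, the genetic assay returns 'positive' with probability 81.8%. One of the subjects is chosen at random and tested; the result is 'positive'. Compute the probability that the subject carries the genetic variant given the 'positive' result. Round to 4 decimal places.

P(H | E) ≈ 0.5654

Let H be the event that the subject carries the genetic variant. P(H) = 0.064, so P(¬H) = 0.936. With E the 'positive' result, P(E|H) = 0.818 and P(E|¬H) = 0.043.
P(E) = 0.818·0.064 + 0.043·0.936 = 0.052352 + 0.040248 = 0.092600.
By Bayes' theorem, P(H|E) = 0.052352 / 0.092600 = 0.5654.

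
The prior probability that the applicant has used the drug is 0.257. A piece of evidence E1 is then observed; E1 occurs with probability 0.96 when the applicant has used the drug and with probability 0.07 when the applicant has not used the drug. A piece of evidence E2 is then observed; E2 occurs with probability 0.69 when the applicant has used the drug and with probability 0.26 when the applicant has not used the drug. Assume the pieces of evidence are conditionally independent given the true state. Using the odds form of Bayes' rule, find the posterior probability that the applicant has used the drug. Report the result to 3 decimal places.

Posterior probability ≈ 0.926

Prior odds = 0.257/(1−0.257) = 0.34590. In log-odds, ln(0.34590) = -1.0616.
Add log likelihood ratios: ln(13.714) + ln(2.6538) = 3.5944.
Posterior log-odds = 2.5328, so posterior odds = exp(2.5328) = 12.589. Converting, P(H|E) = 12.589/13.589 = 0.926.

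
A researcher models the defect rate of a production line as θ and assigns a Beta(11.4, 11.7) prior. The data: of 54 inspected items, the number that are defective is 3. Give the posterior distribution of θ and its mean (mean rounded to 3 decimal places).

Posterior: Beta(14.4, 62.7); mean ≈ 0.187

The binomial likelihood is conjugate to the Beta prior: with 3 successes and 51 failures, the posterior is Beta(11.4+3, 11.7+51) = Beta(14.4, 62.7).
Posterior mean = α/(α+β) = 14.4/77.1 = 0.187.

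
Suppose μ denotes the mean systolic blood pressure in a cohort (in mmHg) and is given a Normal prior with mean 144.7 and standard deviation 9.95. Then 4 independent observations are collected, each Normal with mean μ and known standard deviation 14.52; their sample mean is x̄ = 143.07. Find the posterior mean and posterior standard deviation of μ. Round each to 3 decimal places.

Prior precision 1/τ₀² = 1/9.95² = 0.0101008; data precision n/σ² = 4/14.52² = 0.0189726.
Posterior precision = 0.0101008 + 0.0189726 = 0.0290734, giving posterior SD = 1/√0.0290734 = 5.865.
Posterior mean = (0.0101008·144.7 + 0.0189726·143.07) / 0.0290734 = 143.636.

Posterior mean ≈ 143.636; posterior SD ≈ 5.865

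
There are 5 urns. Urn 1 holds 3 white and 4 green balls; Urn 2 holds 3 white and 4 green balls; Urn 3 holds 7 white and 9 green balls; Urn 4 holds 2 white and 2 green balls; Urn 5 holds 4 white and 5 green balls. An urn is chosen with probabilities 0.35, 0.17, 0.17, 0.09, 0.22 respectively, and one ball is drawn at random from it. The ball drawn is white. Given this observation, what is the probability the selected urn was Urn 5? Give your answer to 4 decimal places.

Posterior probability ≈ 0.2222

P(white|Urn 1) = 0.4286; P(white|Urn 2) = 0.4286; P(white|Urn 3) = 0.4375; P(white|Urn 4) = 0.5; P(white|Urn 5) = 0.4444.
Prior × likelihood for each source: 0.35·0.4286=0.1500, 0.17·0.4286=0.07286, 0.17·0.4375=0.07438, 0.09·0.5=0.04500, 0.22·0.4444=0.09778. Summing gives P(white) = 0.44001.
P(Urn 5 | white) = 0.09778 / 0.44001 = 0.2222.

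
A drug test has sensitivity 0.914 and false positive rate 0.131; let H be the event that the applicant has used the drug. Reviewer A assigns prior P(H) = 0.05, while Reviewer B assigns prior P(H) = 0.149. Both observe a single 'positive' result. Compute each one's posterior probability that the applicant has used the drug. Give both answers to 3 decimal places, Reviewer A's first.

Reviewer A: 0.269; Reviewer B: 0.550

P('+'|H) = 0.914, P('+'|¬H) = 0.131.
Reviewer A: numerator 0.914·0.05 = 0.045700; evidence = 0.045700+0.131·0.95 = 0.17015; posterior = 0.269.
Reviewer B: numerator 0.914·0.149 = 0.13619; evidence = 0.13619+0.131·0.851 = 0.24767; posterior = 0.550.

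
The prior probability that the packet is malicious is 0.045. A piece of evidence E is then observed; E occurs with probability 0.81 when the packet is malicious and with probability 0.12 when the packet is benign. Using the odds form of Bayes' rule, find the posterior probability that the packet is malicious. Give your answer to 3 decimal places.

Posterior probability ≈ 0.241

Prior odds = 0.045/(1−0.045) = 0.047120. In log-odds, ln(0.047120) = -3.0550.
Add log likelihood ratio: ln(6.7500) = 1.9095.
Posterior log-odds = -1.1455, so posterior odds = exp(-1.1455) = 0.31806. Converting, P(H|E) = 0.31806/1.3181 = 0.241.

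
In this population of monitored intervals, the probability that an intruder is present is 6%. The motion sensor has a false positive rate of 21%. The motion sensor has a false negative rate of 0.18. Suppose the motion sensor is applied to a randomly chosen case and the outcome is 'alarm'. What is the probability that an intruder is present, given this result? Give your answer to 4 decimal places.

Let H be the event that an intruder is present. P(H) = 0.06, so P(¬H) = 0.94. With E the 'alarm' result, P(E|H) = 0.82 and P(E|¬H) = 0.21.
P(E) = 0.82·0.06 + 0.21·0.94 = 0.049200 + 0.19740 = 0.24660.
By Bayes' theorem, P(H|E) = 0.049200 / 0.24660 = 0.1995.

P(H | E) ≈ 0.1995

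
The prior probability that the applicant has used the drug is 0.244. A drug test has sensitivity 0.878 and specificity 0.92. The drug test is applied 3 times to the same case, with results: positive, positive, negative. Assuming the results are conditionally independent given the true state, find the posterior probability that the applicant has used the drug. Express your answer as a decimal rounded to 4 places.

Posterior P(H) ≈ 0.8375

Let H be the event that the applicant has used the drug; start with P(H) = 0.244. P('positive'|H) = 0.878, P('positive'|¬H) = 0.08.
Update on result 1 ('positive'): P(H) ← 0.878·0.2440 / (0.878·0.2440 + 0.08·0.7560) = 0.21423/0.27471 = 0.7798.
Update on result 2 ('positive'): P(H) ← 0.878·0.7798 / (0.878·0.7798 + 0.08·0.2202) = 0.68470/0.70231 = 0.9749.
Update on result 3 ('negative'): P(H) ← 0.122·0.9749 / (0.122·0.9749 + 0.92·0.0251) = 0.11894/0.14201 = 0.8375.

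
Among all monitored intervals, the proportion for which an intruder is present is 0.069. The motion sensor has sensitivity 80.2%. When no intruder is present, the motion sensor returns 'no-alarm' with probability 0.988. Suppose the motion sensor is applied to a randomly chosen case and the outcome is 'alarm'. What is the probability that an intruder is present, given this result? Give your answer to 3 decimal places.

Write H for 'an intruder is present'. Prior odds H:¬H = 0.069/0.931 = 0.074114. For the 'alarm' outcome, the likelihood ratio is 0.802/0.012 = 66.833.
Posterior odds = 0.074114 × 66.833 = 4.9533, so P(H|E) = 4.9533/(1+4.9533) = 0.832.

P(H | E) ≈ 0.832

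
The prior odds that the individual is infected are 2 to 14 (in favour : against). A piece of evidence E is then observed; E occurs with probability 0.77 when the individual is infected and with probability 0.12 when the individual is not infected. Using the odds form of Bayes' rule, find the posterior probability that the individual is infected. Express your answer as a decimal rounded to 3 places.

Prior odds = 2/14 = 0.14286.
Likelihood ratio for E = 0.77/0.12 = 6.4167.
Posterior odds = prior odds × LR = 0.91667.
Posterior probability = odds/(1+odds) = 0.91667/1.9167 = 0.478.

Posterior probability ≈ 0.478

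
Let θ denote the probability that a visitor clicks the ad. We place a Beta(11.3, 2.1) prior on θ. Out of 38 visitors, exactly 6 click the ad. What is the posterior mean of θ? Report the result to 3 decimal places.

Posterior mean ≈ 0.337

The binomial likelihood is conjugate to the Beta prior: with 6 successes and 32 failures, the posterior is Beta(11.3+6, 2.1+32) = Beta(17.3, 34.1).
E[θ | data] = 17.3/(17.3+34.1) = 0.337.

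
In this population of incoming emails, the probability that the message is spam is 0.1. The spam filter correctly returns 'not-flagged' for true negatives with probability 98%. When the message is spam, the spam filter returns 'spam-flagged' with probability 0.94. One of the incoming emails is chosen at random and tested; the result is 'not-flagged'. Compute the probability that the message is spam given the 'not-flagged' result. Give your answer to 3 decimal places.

Let H be the event that the message is spam. P(H) = 0.1, so P(¬H) = 0.9. With E the 'not-flagged' result, P(E|H) = 0.06 and P(E|¬H) = 0.98.
P(E) = 0.06·0.1 + 0.98·0.9 = 0.0060000 + 0.88200 = 0.88800.
By Bayes' theorem, P(H|E) = 0.0060000 / 0.88800 = 0.007.

P(H | E) ≈ 0.007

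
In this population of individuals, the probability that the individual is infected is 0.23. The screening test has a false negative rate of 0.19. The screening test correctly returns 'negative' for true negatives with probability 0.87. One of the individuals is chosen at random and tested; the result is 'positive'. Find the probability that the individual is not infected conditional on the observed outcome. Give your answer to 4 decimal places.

P(¬H | E) ≈ 0.3495

Write H for 'the individual is infected'. Prior odds H:¬H = 0.23/0.77 = 0.29870. For the 'positive' outcome, the likelihood ratio is 0.81/0.13 = 6.2308.
Posterior odds = 0.29870 × 6.2308 = 1.8611, so P(H|E) = 1.8611/(1+1.8611) = 0.6505. Then P(¬H|E) = 1 − 0.6505 = 0.3495.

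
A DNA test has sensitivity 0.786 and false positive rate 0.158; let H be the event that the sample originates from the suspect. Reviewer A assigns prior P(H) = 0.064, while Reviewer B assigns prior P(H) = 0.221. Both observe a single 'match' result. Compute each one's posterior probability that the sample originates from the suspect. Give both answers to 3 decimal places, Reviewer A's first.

Reviewer A: 0.254; Reviewer B: 0.585

P('+'|H) = 0.786, P('+'|¬H) = 0.158.
Reviewer A: numerator 0.786·0.064 = 0.050304; evidence = 0.050304+0.158·0.936 = 0.19819; posterior = 0.254.
Reviewer B: numerator 0.786·0.221 = 0.17371; evidence = 0.17371+0.158·0.779 = 0.29679; posterior = 0.585.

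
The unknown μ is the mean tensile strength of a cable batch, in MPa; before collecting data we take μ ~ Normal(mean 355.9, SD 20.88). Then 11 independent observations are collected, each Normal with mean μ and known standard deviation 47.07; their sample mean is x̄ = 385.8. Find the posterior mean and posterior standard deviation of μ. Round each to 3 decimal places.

With known σ, the Normal prior is conjugate. Weight on the data is w = (n/σ²)/(n/σ² + 1/τ₀²) = 0.00496483/(0.00496483+0.00229371) = 0.68400.
Posterior mean = w·x̄ + (1−w)·μ₀ = 0.68400·385.8 + 0.31600·355.9 = 376.352. Posterior variance = 1/(0.00496483+0.00229371) = 137.769, so SD = 11.737.

Posterior mean ≈ 376.352; posterior SD ≈ 11.737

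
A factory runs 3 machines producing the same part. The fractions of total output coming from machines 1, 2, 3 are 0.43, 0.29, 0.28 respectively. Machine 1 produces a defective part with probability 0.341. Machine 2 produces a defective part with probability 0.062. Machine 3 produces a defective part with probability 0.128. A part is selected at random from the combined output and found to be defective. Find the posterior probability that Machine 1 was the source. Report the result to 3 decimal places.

Posterior probability ≈ 0.732

Tabulate prior·likelihood by source: [1] prior 0.43, lik 0.341, product 0.1466; [2] prior 0.29, lik 0.062, product 0.01798; [3] prior 0.28, lik 0.128, product 0.03584.
Normalizing constant = 0.20045; the posterior for Machine 1 is its product over the sum, 0.1466/0.20045 = 0.732.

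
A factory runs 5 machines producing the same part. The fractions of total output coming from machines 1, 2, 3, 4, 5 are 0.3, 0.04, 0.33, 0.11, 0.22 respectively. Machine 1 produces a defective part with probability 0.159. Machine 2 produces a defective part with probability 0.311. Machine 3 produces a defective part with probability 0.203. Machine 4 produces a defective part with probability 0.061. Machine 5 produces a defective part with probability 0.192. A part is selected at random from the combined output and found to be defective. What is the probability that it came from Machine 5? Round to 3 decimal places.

Posterior probability ≈ 0.240

P(defective|M1) = 0.159; P(defective|M2) = 0.311; P(defective|M3) = 0.203; P(defective|M4) = 0.061; P(defective|M5) = 0.192.
Prior × likelihood for each source: 0.3·0.159=0.04770, 0.04·0.311=0.01244, 0.33·0.203=0.06699, 0.11·0.061=0.006710, 0.22·0.192=0.04224. Summing gives P(defective) = 0.17608.
P(Machine 5 | defective) = 0.04224 / 0.17608 = 0.240.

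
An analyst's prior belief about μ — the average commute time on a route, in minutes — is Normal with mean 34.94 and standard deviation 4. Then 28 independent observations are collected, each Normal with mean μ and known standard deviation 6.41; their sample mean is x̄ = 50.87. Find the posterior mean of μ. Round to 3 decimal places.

Posterior mean ≈ 49.532

With known σ, the Normal prior is conjugate. Weight on the data is w = (n/σ²)/(n/σ² + 1/τ₀²) = 0.681463/(0.681463+0.0625000) = 0.91599.
Posterior mean = w·x̄ + (1−w)·μ₀ = 0.91599·50.87 + 0.084010·34.94 = 49.532.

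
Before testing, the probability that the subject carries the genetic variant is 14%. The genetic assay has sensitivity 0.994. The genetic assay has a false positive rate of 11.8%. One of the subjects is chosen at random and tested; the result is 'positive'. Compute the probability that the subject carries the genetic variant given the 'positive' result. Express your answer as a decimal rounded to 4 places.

P(H | E) ≈ 0.5783

Write H for 'the subject carries the genetic variant'. Prior odds H:¬H = 0.14/0.86 = 0.16279. For the 'positive' outcome, the likelihood ratio is 0.994/0.118 = 8.4237.
Posterior odds = 0.16279 × 8.4237 = 1.3713, so P(H|E) = 1.3713/(1+1.3713) = 0.5783.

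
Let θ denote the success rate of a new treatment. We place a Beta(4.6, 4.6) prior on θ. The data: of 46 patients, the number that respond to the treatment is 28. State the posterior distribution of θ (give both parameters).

Observing 28 successes and 18 failures updates Beta(4.6, 4.6) by adding the success and failure counts to the two shape parameters: α = 4.6+28 = 32.6, β = 4.6+18 = 22.6.

Posterior: Beta(32.6, 22.6)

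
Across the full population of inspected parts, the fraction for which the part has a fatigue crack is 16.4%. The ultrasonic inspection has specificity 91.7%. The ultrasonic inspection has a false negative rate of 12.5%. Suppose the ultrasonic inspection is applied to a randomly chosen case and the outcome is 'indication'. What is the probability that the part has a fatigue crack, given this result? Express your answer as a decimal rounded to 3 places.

Let H be the event that the part has a fatigue crack. P(H) = 0.164, so P(¬H) = 0.836. With E the 'indication' result, P(E|H) = 0.875 and P(E|¬H) = 0.083.
P(E) = 0.875·0.164 + 0.083·0.836 = 0.14350 + 0.069388 = 0.21289.
By Bayes' theorem, P(H|E) = 0.14350 / 0.21289 = 0.674.

P(H | E) ≈ 0.674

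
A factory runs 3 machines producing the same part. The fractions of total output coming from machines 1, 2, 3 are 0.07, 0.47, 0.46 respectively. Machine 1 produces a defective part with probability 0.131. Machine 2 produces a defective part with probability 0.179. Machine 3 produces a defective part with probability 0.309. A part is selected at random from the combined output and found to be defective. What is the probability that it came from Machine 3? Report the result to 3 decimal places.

Posterior probability ≈ 0.604

P(defective|M1) = 0.131; P(defective|M2) = 0.179; P(defective|M3) = 0.309.
Prior × likelihood for each source: 0.07·0.131=0.009170, 0.47·0.179=0.08413, 0.46·0.309=0.1421. Summing gives P(defective) = 0.23544.
P(Machine 3 | defective) = 0.1421 / 0.23544 = 0.604.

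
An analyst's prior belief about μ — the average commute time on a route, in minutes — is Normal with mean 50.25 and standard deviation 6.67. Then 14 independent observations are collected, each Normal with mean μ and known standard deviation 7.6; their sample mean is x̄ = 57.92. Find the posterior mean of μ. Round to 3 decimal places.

Posterior mean ≈ 57.269

Prior precision 1/τ₀² = 1/6.67² = 0.0224775; data precision n/σ² = 14/7.6² = 0.242382.
Posterior precision = 0.0224775 + 0.242382 = 0.264860.
Posterior mean = (0.0224775·50.25 + 0.242382·57.92) / 0.264860 = 57.269.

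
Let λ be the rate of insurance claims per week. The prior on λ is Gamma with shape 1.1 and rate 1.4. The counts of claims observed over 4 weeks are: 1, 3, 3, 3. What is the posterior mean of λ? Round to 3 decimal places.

Posterior mean ≈ 2.056

Total count ∑xᵢ = 10 over n = 4 weeks.
Gamma is conjugate to the Poisson likelihood: posterior is Gamma(shape = 1.1+10 = 11.1, rate = 1.4+4 = 5.4).
Posterior mean = shape/rate = 11.1/5.4 = 2.056.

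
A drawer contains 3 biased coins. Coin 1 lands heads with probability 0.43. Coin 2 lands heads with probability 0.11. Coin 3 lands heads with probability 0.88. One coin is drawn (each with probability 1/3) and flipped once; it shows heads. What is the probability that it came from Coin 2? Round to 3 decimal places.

P(heads|C1) = 0.43; P(heads|C2) = 0.11; P(heads|C3) = 0.88.
Prior × likelihood for each source: 0.333333·0.43=0.1433, 0.333333·0.11=0.03667, 0.333333·0.88=0.2933. Summing gives P(heads) = 0.47333.
P(Coin 2 | heads) = 0.03667 / 0.47333 = 0.077.

Posterior probability ≈ 0.077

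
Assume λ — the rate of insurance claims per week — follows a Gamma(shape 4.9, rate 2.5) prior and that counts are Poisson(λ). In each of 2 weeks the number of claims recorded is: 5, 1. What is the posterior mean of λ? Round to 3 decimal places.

Posterior mean ≈ 2.422

The Poisson likelihood adds the total count to the shape and the number of exposure periods to the rate. Here ∑xᵢ = 6 and n = 2, so shape 4.9→10.9 and rate 2.5→4.5.
E[λ | data] = 10.9/4.5 = 2.422.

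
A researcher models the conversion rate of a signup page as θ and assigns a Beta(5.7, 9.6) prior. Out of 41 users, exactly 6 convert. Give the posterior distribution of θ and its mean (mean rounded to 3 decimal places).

The binomial likelihood is conjugate to the Beta prior: with 6 successes and 35 failures, the posterior is Beta(5.7+6, 9.6+35) = Beta(11.7, 44.6).
Posterior mean = α/(α+β) = 11.7/56.3 = 0.208.

Posterior: Beta(11.7, 44.6); mean ≈ 0.208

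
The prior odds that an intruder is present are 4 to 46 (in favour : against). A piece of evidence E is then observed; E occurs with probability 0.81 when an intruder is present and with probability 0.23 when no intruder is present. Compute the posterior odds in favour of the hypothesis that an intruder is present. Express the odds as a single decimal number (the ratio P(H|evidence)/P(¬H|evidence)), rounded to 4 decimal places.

Prior odds = 4/46 = 0.086957. In log-odds, ln(0.086957) = -2.4423.
Add log likelihood ratio: ln(3.5217) = 1.2590.
Posterior log-odds = -1.1834, so posterior odds = exp(-1.1834) = 0.30624.

Posterior odds ≈ 0.3062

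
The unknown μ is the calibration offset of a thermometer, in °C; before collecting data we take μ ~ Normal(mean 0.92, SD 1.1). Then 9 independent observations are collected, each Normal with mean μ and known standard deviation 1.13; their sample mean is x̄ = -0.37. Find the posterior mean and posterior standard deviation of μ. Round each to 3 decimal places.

Posterior mean ≈ -0.235; posterior SD ≈ 0.356

Prior precision 1/τ₀² = 1/1.1² = 0.826446; data precision n/σ² = 9/1.13² = 7.04832.
Posterior precision = 0.826446 + 7.04832 = 7.87477, giving posterior SD = 1/√7.87477 = 0.356.
Posterior mean = (0.826446·0.92 + 7.04832·-0.37) / 7.87477 = -0.235.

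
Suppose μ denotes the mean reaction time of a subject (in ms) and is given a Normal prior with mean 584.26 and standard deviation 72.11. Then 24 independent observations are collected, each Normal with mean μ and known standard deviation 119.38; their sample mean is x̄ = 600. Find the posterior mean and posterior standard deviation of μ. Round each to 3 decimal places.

With known σ, the Normal prior is conjugate. Weight on the data is w = (n/σ²)/(n/σ² + 1/τ₀²) = 0.00168402/(0.00168402+0.00019231) = 0.89751.
Posterior mean = w·x̄ + (1−w)·μ₀ = 0.89751·600 + 0.10249·584.26 = 598.387. Posterior variance = 1/(0.00168402+0.00019231) = 532.953, so SD = 23.086.

Posterior mean ≈ 598.387; posterior SD ≈ 23.086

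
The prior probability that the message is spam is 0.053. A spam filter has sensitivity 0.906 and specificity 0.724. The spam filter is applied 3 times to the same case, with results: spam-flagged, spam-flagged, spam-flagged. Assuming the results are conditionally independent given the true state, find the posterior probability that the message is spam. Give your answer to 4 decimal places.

Posterior P(H) ≈ 0.6644

With H the event that the message is spam, the joint likelihood of the observed sequence is P(data|H) = 0.906·0.906·0.906 = 0.74368 and P(data|¬H) = 0.276·0.276·0.276 = 0.021025.
Bayes: P(H|data) = 0.053·0.74368 / (0.053·0.74368 + 0.947·0.021025) = 0.039415/0.059325 = 0.6644.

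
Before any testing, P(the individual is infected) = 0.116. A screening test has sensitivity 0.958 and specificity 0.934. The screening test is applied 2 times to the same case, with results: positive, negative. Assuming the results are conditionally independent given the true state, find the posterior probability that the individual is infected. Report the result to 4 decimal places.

Let H be the event that the individual is infected; start with P(H) = 0.116. P('positive'|H) = 0.958, P('positive'|¬H) = 0.066.
Update on result 1 ('positive'): P(H) ← 0.958·0.1160 / (0.958·0.1160 + 0.066·0.8840) = 0.11113/0.16947 = 0.6557.
Update on result 2 ('negative'): P(H) ← 0.042·0.6557 / (0.042·0.6557 + 0.934·0.3443) = 0.027541/0.34909 = 0.0789.

Posterior P(H) ≈ 0.0789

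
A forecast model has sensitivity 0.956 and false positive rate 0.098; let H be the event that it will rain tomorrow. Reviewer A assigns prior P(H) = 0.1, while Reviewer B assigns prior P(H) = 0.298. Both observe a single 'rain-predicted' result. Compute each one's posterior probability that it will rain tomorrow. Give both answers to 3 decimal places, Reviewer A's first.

P('+'|H) = 0.956, P('+'|¬H) = 0.098.
Reviewer A: numerator 0.956·0.1 = 0.095600; evidence = 0.095600+0.098·0.9 = 0.18380; posterior = 0.520.
Reviewer B: numerator 0.956·0.298 = 0.28489; evidence = 0.28489+0.098·0.702 = 0.35368; posterior = 0.805.

Reviewer A: 0.520; Reviewer B: 0.805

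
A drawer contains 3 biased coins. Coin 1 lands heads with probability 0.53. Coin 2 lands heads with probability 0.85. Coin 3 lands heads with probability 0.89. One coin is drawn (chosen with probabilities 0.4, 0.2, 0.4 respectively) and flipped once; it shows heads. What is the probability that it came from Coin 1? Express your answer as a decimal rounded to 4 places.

Tabulate prior·likelihood by source: [1] prior 0.4, lik 0.53, product 0.2120; [2] prior 0.2, lik 0.85, product 0.1700; [3] prior 0.4, lik 0.89, product 0.3560.
Normalizing constant = 0.73800; the posterior for Coin 1 is its product over the sum, 0.2120/0.73800 = 0.2873.

Posterior probability ≈ 0.2873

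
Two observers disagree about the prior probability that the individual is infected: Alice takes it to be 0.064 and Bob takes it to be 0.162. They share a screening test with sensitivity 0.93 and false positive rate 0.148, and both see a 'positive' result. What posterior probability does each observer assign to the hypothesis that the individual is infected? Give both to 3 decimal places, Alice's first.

The likelihood ratio for a 'positive' result is 0.93/0.148 = 6.2838.
Alice: prior odds 0.064/0.936 = 0.068376; posterior odds 0.42966; posterior probability 0.301.
Bob: prior odds 0.162/0.838 = 0.19332; posterior odds 1.2148; posterior probability 0.548.

Alice: 0.301; Bob: 0.548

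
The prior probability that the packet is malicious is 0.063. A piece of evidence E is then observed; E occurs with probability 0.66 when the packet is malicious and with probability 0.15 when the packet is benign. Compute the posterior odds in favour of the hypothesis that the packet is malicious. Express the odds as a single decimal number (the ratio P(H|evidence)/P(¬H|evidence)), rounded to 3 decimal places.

Prior odds = 0.063/(1−0.063) = 0.067236.
Likelihood ratio for E = 0.66/0.15 = 4.4000.
Posterior odds = prior odds × LR = 0.29584.

Posterior odds ≈ 0.296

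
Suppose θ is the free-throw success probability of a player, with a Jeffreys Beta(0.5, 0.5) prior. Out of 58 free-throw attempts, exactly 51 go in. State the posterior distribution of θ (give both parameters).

Posterior: Beta(51.5, 7.5)

The binomial likelihood is conjugate to the Beta prior: with 51 successes and 7 failures, the posterior is Beta(0.5+51, 0.5+7) = Beta(51.5, 7.5).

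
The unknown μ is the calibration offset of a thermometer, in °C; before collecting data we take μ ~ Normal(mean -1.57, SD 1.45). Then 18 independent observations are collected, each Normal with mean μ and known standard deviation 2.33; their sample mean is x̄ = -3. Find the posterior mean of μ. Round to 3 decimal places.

With known σ, the Normal prior is conjugate. Weight on the data is w = (n/σ²)/(n/σ² + 1/τ₀²) = 3.31559/(3.31559+0.475624) = 0.87455.
Posterior mean = w·x̄ + (1−w)·μ₀ = 0.87455·-3 + 0.12545·-1.57 = -2.821.

Posterior mean ≈ -2.821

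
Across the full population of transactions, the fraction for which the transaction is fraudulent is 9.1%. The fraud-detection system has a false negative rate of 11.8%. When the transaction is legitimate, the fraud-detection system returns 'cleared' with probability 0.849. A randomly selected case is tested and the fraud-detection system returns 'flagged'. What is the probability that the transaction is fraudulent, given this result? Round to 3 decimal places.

P(H | E) ≈ 0.369

Write H for 'the transaction is fraudulent'. Prior odds H:¬H = 0.091/0.909 = 0.10011. For the 'flagged' outcome, the likelihood ratio is 0.882/0.151 = 5.8411.
Posterior odds = 0.10011 × 5.8411 = 0.58475, so P(H|E) = 0.58475/(1+0.58475) = 0.369.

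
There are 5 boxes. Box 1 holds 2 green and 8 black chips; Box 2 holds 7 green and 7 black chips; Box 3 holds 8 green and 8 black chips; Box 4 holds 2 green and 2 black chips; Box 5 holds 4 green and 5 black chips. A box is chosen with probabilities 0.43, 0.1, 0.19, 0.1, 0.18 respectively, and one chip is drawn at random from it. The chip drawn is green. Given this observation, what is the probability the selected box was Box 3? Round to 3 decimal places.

P(green|Box 1) = 0.2; P(green|Box 2) = 0.5; P(green|Box 3) = 0.5; P(green|Box 4) = 0.5; P(green|Box 5) = 0.4444.
Prior × likelihood for each source: 0.43·0.2=0.08600, 0.1·0.5=0.05000, 0.19·0.5=0.09500, 0.1·0.5=0.05000, 0.18·0.4444=0.08000. Summing gives P(green) = 0.36100.
P(Box 3 | green) = 0.09500 / 0.36100 = 0.263.

Posterior probability ≈ 0.263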